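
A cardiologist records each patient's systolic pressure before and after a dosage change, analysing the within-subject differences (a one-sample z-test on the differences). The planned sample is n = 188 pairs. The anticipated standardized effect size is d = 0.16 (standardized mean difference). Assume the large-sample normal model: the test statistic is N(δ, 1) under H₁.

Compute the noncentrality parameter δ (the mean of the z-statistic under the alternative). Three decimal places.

δ = d·√n = 0.16 × √188 = 2.1938

δ ≈ 2.194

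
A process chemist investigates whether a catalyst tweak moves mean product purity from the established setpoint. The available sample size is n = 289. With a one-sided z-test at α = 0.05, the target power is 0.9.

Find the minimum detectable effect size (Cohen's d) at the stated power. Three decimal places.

d ≈ 0.172

Required noncentrality: δ = z_{0.05} + z_{0.10} = 1.645 + 1.282 = 2.926.
δ = d·√n ⇒ d = δ/√n = 2.926/√289 = 0.1721.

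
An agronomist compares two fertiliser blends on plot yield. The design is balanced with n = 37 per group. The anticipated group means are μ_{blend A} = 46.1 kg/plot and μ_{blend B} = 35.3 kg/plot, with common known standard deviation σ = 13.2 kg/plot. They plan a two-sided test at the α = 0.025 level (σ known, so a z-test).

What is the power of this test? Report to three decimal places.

Power ≈ 0.899

Standardized effect: d = |μ_{blend A} − μ_{blend B}| / σ = |46.1 − 35.3| / 13.2 = 0.8182
Noncentrality parameter: δ = d·√(n/2) = 0.8182 × √(37/2) = 3.5191
Critical value for a two-sided test at α = 0.025: z_{α/2} = 2.241.
Power = Φ(δ − 2.241) + Φ(−δ − 2.241) = Φ(1.278) + Φ(-5.761) = 0.8993 + 0.0000 = 0.8993.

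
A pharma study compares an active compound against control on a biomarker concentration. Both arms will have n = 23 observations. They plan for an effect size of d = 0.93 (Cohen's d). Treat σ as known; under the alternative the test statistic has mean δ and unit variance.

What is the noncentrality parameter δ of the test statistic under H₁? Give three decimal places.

δ ≈ 3.154

The noncentrality parameter scales effect size by the design's sample-size factor: δ = d·√(n/2) = 0.93 × √(23/2) = 3.1538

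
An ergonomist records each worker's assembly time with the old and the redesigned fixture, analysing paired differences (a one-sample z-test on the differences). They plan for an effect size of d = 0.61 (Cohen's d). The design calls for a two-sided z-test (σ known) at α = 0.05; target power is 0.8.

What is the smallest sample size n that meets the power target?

n = 22

Set Φ(δ − 1.960) = 0.8; then δ − 1.960 = Φ⁻¹(0.8) = 0.842, giving δ = 2.802.
(For δ > 0 the lower-tail rejection region contributes negligibly to power, so the one-term inversion is standard.)
δ = d·√n ⇒ n = (δ/d)² = (2.802 / 0.61)² = 21.09.
Round up to the next whole unit.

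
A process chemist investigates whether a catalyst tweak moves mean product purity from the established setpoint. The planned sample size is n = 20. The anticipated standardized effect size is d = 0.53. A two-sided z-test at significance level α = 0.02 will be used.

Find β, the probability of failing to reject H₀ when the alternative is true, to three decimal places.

Noncentrality parameter: δ = d·√n = 0.53 × √20 = 2.3702
Critical value for a two-sided test at α = 0.02: z_{α/2} = 2.326.
Power = Φ(δ − 2.326) + Φ(−δ − 2.326) = Φ(0.044) + Φ(-4.697) = 0.5175 + 0.0000 = 0.5175.
Type II error: β = 1 − power = 1 − 0.5175 = 0.4825.

β ≈ 0.482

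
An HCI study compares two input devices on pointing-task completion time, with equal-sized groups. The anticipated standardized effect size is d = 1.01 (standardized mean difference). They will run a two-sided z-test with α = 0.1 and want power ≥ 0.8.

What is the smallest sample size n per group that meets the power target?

For power 0.8 need Φ(δ − z_{0.05}) = 0.8, so δ = z_{0.05} + z_{0.20} = 1.645 + 0.842 = 2.486.
(Ignoring the negligible lower-tail rejection probability gives the usual closed-form inversion.)
δ = d·√(n/2) ⇒ n = 2(δ/d)² = 2 × (2.486 / 1.01)² = 12.12.
Rounding up, n = 13 per group.

n = 13 per group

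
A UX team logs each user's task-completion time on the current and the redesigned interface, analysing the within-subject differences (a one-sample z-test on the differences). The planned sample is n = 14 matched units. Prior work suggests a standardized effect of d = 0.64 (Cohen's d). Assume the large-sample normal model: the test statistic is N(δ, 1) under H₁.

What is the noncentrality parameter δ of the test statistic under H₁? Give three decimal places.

δ ≈ 2.395

The noncentrality parameter scales effect size by the design's sample-size factor: δ = d·√n = 0.64 × √14 = 2.3947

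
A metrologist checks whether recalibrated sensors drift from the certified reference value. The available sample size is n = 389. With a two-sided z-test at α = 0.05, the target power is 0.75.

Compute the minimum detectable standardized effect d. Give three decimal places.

Need Φ(δ − 1.960) = 0.75, so δ = 1.960 + 0.674 = 2.634.
(The second rejection-region term Φ(−δ − z_{α/2}) is negligible and dropped.)
δ = d·√n ⇒ d = δ/√n = 2.634/√389 = 0.1336.

d ≈ 0.134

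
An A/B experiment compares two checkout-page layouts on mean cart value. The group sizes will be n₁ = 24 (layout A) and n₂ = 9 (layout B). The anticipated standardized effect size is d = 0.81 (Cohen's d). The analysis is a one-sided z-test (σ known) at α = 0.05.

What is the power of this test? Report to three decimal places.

Power ≈ 0.665

Noncentrality parameter: δ = d / √(1/n₁ + 1/n₂) = 0.81 / √(1/24 + 1/9) = 2.0723
Critical value for a one-sided test at α = 0.05: z_α = 1.645.
Power = Φ(δ − 1.645) = Φ(0.427) = 0.6655.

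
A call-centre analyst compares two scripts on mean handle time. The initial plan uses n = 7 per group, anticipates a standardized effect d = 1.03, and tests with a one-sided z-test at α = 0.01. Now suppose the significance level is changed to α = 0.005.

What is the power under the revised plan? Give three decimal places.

Power ≈ 0.258

δ = d·√(n/2) = 1.03 × √(7/2) = 1.9270 (unchanged). New critical value: z_{0.005} = 2.576.
Revised power = P(Z > 2.576 − δ) = Φ(-0.649) = 0.2582.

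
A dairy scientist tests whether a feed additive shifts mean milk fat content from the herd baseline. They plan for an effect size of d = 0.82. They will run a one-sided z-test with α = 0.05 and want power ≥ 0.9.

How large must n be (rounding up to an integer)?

n = 13

Set Φ(δ − 1.645) = 0.9; then δ − 1.645 = Φ⁻¹(0.9) = 1.282, giving δ = 2.926.
δ = d·√n ⇒ n = (δ/d)² = (2.926 / 0.82)² = 12.74.
Rounding up, n = 13.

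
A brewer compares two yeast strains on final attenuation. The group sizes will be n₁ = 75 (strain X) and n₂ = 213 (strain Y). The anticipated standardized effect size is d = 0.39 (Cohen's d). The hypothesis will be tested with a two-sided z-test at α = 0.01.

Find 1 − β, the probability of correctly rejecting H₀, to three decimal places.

Noncentrality parameter: δ = d / √(1/n₁ + 1/n₂) = 0.39 / √(1/75 + 1/213) = 2.9046
Critical value for a two-sided test at α = 0.01: z_{α/2} = 2.576.
Power = Φ(δ − 2.576) + Φ(−δ − 2.576) = Φ(0.329) + Φ(-5.480) = 0.6288 + 0.0000 = 0.6288.

Power ≈ 0.629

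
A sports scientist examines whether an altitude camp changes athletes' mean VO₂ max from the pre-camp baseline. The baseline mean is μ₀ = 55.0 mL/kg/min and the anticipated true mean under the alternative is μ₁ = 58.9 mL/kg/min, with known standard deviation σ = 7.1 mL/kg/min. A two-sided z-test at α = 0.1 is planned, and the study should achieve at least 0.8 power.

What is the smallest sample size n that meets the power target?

Standardized effect: d = |μ₁ − μ₀| / σ = |58.9 − 55.0| / 7.1 = 0.5493
For power 0.8 need Φ(δ − z_{0.05}) = 0.8, so δ = z_{0.05} + z_{0.20} = 1.645 + 0.842 = 2.486.
(For δ > 0 the lower-tail rejection region contributes negligibly to power, so the one-term inversion is standard.)
δ = d·√n ⇒ n = (δ/d)² = (2.486 / 0.5493)² = 20.49.
Round up to the next whole unit.

n = 21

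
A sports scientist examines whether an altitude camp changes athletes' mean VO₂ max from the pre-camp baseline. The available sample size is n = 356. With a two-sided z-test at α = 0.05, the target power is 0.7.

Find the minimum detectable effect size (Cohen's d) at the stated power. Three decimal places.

d ≈ 0.132

Required noncentrality: δ = z_{0.025} + z_{0.30} = 1.960 + 0.524 = 2.484.
(Lower-tail contribution to power is negligible for δ > 0.)
δ = d·√n ⇒ d = δ/√n = 2.484/√356 = 0.1317.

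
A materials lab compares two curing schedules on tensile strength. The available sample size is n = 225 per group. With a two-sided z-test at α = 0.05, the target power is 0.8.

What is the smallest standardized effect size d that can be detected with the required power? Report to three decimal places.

Need Φ(δ − 1.960) = 0.8, so δ = 1.960 + 0.842 = 2.802.
(The second rejection-region term Φ(−δ − z_{α/2}) is negligible and dropped.)
δ = d·√(n/2) ⇒ d = δ/√(n/2) = 2.802/√(225/2) = 0.2641.

d ≈ 0.264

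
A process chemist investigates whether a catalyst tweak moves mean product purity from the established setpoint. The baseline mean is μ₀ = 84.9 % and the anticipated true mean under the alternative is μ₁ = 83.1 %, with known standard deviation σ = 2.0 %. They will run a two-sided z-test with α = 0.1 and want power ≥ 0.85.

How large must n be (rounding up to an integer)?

Standardized effect: d = |μ₁ − μ₀| / σ = |83.1 − 84.9| / 2.0 = 0.9000
Set Φ(δ − 1.645) = 0.85; then δ − 1.645 = Φ⁻¹(0.85) = 1.036, giving δ = 2.681.
(For δ > 0 the lower-tail rejection region contributes negligibly to power, so the one-term inversion is standard.)
δ = d·√n ⇒ n = (δ/d)² = (2.681 / 0.9000)² = 8.88.
Round up to the next whole unit.

n = 9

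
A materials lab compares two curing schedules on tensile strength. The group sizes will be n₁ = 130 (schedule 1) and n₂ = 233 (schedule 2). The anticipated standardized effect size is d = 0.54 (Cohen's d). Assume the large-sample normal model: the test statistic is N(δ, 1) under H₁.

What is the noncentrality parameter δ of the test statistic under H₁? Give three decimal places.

δ ≈ 4.933

The noncentrality parameter scales effect size by the design's sample-size factor: δ = d / √(1/n₁ + 1/n₂) = 0.54 / √(1/130 + 1/233) = 4.9328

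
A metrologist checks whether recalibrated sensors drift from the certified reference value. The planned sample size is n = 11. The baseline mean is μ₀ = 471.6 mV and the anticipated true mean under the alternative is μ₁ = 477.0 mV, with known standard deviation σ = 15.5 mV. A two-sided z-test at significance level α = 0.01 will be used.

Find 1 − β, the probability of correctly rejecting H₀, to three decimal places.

Power ≈ 0.078

Standardized effect: d = |μ₁ − μ₀| / σ = |477.0 − 471.6| / 15.5 = 0.3484
Noncentrality parameter: δ = d·√n = 0.3484 × √11 = 1.1555
Critical value for a two-sided test at α = 0.01: z_{α/2} = 2.576.
Power = Φ(δ − 2.576) + Φ(−δ − 2.576) = Φ(-1.420) + Φ(-3.731) = 0.0778 + 0.0001 = 0.0778.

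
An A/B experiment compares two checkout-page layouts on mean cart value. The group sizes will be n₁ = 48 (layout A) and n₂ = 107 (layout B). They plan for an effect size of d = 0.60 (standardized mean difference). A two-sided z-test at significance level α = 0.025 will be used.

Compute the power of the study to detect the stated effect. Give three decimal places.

Noncentrality parameter: λ = d / √(1/n₁ + 1/n₂) = 0.60 / √(1/48 + 1/107) = 3.4538
Critical value for a two-sided test at α = 0.025: z_{α/2} = 2.241.
Power = Φ(λ − 2.241) + Φ(−λ − 2.241) = Φ(1.212) + Φ(-5.695) = 0.8873 + 0.0000 = 0.8873.

Power ≈ 0.887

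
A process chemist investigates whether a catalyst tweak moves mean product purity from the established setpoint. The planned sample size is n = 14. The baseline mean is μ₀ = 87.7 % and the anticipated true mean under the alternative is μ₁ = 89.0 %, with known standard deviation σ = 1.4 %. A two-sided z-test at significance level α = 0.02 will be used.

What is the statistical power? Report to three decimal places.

Power ≈ 0.875

Standardized effect: d = |μ₁ − μ₀| / σ = |89.0 − 87.7| / 1.4 = 0.9286
Noncentrality parameter: δ = d·√n = 0.9286 × √14 = 3.4744
Two-sided α = 0.02 → critical value z_{0.01} = 2.326.
Power = Φ(δ − 2.326) + Φ(−δ − 2.326) = Φ(1.148) + Φ(-5.801) = 0.8745 + 0.0000 = 0.8745.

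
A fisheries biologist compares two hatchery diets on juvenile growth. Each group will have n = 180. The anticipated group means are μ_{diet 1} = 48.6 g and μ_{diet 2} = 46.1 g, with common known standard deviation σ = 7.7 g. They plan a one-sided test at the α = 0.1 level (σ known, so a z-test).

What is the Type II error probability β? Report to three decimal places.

Standardized effect: d = |μ_{diet 1} − μ_{diet 2}| / σ = |48.6 − 46.1| / 7.7 = 0.3247
Noncentrality parameter: δ = d·√(n/2) = 0.3247 × √(180/2) = 3.0801
Critical value for a one-sided test at α = 0.1: z_α = 1.282.
Power = Φ(δ − 1.282) = Φ(1.799) = 0.9640.
Type II error: β = 1 − power = 1 − 0.9640 = 0.0360.

β ≈ 0.036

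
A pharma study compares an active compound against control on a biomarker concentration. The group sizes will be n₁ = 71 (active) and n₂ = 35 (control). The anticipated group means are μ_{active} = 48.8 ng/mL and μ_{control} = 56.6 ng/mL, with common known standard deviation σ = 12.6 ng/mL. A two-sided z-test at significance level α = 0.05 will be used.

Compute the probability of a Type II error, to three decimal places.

β ≈ 0.150

Standardized effect: d = |μ_{active} − μ_{control}| / σ = |48.8 − 56.6| / 12.6 = 0.6190
Noncentrality parameter: δ = d / √(1/n₁ + 1/n₂) = 0.6190 / √(1/71 + 1/35) = 2.9973
Two-sided α = 0.05 → critical value z_{0.025} = 1.960.
Power = Φ(δ − 1.960) + Φ(−δ − 1.960) = Φ(1.037) + Φ(-4.957) = 0.8502 + 0.0000 = 0.8502.
Type II error: β = 1 − power = 1 − 0.8502 = 0.1498.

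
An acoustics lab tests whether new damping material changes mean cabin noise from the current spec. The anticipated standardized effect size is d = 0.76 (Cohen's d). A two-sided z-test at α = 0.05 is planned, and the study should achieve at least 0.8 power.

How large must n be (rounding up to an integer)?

For power 0.8 need Φ(δ − z_{0.025}) = 0.8, so δ = z_{0.025} + z_{0.20} = 1.960 + 0.842 = 2.802.
(For δ > 0 the lower-tail rejection region contributes negligibly to power, so the one-term inversion is standard.)
δ = d·√n ⇒ n = (δ/d)² = (2.802 / 0.76)² = 13.59.
Round up to the next whole unit.

n = 14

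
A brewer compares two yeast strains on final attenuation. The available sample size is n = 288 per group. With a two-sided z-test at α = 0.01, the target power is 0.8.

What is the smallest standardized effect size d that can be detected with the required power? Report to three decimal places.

Need Φ(δ − 2.576) = 0.8, so δ = 2.576 + 0.842 = 3.417.
(Lower-tail contribution to power is negligible for δ > 0.)
δ = d·√(n/2) ⇒ d = δ/√(n/2) = 3.417/√(288/2) = 0.2848.

d ≈ 0.285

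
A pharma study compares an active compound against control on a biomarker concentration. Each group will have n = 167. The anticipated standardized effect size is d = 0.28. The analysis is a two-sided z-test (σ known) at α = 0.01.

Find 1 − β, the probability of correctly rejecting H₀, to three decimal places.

Power ≈ 0.493

Noncentrality parameter: δ = d·√(n/2) = 0.28 × √(167/2) = 2.5586
Two-sided α = 0.01 → critical value z_{0.005} = 2.576.
Power = Φ(δ − 2.576) + Φ(−δ − 2.576) = Φ(-0.017) + Φ(-5.134) = 0.4931 + 0.0000 = 0.4931.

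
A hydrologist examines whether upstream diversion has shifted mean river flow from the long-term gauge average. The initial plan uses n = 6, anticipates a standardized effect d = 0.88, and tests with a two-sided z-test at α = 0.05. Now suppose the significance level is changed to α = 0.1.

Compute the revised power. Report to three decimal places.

δ = d·√n = 0.88 × √6 = 2.1556 (unchanged). New critical value: z_{0.05} = 1.645.
Revised power = Φ(δ − 1.645) + Φ(−δ − 1.645) = Φ(0.511) + Φ(-3.800) = 0.6952 + 0.0001 = 0.6953.

Power ≈ 0.695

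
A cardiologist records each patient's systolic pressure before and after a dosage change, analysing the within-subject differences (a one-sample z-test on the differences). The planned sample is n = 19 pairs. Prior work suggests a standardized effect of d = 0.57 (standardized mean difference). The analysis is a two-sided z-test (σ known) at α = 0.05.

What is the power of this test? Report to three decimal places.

Noncentrality parameter: δ = d·√n = 0.57 × √19 = 2.4846
Critical value for a two-sided test at α = 0.05: z_{α/2} = 1.960.
Power = Φ(δ − 1.960) + Φ(−δ − 1.960) = Φ(0.525) + Φ(-4.445) = 0.7001 + 0.0000 = 0.7001.

Power ≈ 0.700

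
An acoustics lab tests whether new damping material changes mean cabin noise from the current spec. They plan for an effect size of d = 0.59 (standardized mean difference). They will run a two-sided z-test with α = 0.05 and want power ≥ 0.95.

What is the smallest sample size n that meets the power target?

Set Φ(δ − 1.960) = 0.95; then δ − 1.960 = Φ⁻¹(0.95) = 1.645, giving δ = 3.605.
(Ignoring the negligible lower-tail rejection probability gives the usual closed-form inversion.)
δ = d·√n ⇒ n = (δ/d)² = (3.605 / 0.59)² = 37.33.
Round up to the next whole unit.

n = 38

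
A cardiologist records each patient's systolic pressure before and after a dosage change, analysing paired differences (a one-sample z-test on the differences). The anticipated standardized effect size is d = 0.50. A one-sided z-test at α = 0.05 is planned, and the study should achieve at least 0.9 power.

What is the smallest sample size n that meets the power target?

n = 35

Set Φ(δ − 1.645) = 0.9; then δ − 1.645 = Φ⁻¹(0.9) = 1.282, giving δ = 2.926.
δ = d·√n ⇒ n = (δ/d)² = (2.926 / 0.50)² = 34.26.
Rounding up, n = 35.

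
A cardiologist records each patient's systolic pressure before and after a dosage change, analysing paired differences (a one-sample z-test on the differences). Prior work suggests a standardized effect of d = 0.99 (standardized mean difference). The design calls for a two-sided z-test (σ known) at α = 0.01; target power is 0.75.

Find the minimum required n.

n = 11

For power 0.75 need Φ(δ − z_{0.005}) = 0.75, so δ = z_{0.005} + z_{0.25} = 2.576 + 0.674 = 3.250.
(For δ > 0 the lower-tail rejection region contributes negligibly to power, so the one-term inversion is standard.)
δ = d·√n ⇒ n = (δ/d)² = (3.250 / 0.99)² = 10.78.
Rounding up, n = 11.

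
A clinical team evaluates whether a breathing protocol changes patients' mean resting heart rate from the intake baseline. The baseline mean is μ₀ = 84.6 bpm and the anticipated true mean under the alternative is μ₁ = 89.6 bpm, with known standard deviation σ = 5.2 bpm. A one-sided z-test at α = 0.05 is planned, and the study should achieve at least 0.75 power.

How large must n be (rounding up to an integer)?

n = 6

Standardized effect: d = |μ₁ − μ₀| / σ = |89.6 − 84.6| / 5.2 = 0.9615
For power 0.75 need Φ(δ − z_{0.05}) = 0.75, so δ = z_{0.05} + z_{0.25} = 1.645 + 0.674 = 2.319.
δ = d·√n ⇒ n = (δ/d)² = (2.319 / 0.9615)² = 5.82.
Rounding up, n = 6.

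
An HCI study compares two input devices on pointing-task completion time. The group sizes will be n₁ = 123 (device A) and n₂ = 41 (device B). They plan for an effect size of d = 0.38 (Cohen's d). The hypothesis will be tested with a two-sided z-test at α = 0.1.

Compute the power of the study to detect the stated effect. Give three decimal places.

Noncentrality parameter: δ = d / √(1/n₁ + 1/n₂) = 0.38 / √(1/123 + 1/41) = 2.1072
Critical value for a two-sided test at α = 0.1: z_{α/2} = 1.645.
Power = Φ(δ − 1.645) + Φ(−δ − 1.645) = Φ(0.462) + Φ(-3.752) = 0.6781 + 0.0001 = 0.6782.

Power ≈ 0.678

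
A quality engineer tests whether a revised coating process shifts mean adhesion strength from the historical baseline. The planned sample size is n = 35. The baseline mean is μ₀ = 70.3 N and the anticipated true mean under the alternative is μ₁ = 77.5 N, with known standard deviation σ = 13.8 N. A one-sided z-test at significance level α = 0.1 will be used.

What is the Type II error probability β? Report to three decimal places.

β ≈ 0.036

Standardized effect: d = |μ₁ − μ₀| / σ = |77.5 − 70.3| / 13.8 = 0.5217
Noncentrality parameter: δ = d·√n = 0.5217 × √35 = 3.0867
One-sided α = 0.1 → critical value z_{0.1} = 1.282.
Power = P(Z > 1.282 − δ) = Φ(1.805) = 0.9645.
Type II error: β = 1 − power = 1 − 0.9645 = 0.0355.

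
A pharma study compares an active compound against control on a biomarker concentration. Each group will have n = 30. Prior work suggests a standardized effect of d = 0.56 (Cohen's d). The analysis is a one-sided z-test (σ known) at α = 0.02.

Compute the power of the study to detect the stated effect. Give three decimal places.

Noncentrality parameter: δ = d·√(n/2) = 0.56 × √(30/2) = 2.1689
Critical value for a one-sided test at α = 0.02: z_α = 2.054.
Power = Φ(δ − 2.054) = Φ(0.115) = 0.5458.

Power ≈ 0.546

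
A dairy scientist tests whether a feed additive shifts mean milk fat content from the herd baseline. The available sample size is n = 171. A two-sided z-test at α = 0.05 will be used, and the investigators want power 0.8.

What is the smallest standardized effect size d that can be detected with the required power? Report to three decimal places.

d ≈ 0.214

Need Φ(δ − 1.960) = 0.8, so δ = 1.960 + 0.842 = 2.802.
(The second rejection-region term Φ(−δ − z_{α/2}) is negligible and dropped.)
δ = d·√n ⇒ d = δ/√n = 2.802/√171 = 0.2142.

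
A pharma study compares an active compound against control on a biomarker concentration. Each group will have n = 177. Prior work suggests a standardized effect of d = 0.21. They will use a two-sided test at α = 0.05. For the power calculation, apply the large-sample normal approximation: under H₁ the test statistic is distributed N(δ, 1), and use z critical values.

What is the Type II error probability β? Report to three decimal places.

β ≈ 0.494

Noncentrality parameter: δ = d·√(n/2) = 0.21 × √(177/2) = 1.9756
Critical value for a two-sided test at α = 0.05: z_{α/2} = 1.960.
Power = Φ(δ − 1.960) + Φ(−δ − 1.960) = Φ(0.016) + Φ(-3.936) = 0.5062 + 0.0000 = 0.5063.
Type II error: β = 1 − power = 1 − 0.5063 = 0.4937.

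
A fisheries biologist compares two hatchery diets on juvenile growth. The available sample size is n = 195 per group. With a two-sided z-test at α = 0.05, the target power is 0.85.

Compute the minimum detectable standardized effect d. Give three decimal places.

d ≈ 0.303

Required noncentrality: δ = z_{0.025} + z_{0.15} = 1.960 + 1.036 = 2.996.
(Lower-tail contribution to power is negligible for δ > 0.)
δ = d·√(n/2) ⇒ d = δ/√(n/2) = 2.996/√(195/2) = 0.3035.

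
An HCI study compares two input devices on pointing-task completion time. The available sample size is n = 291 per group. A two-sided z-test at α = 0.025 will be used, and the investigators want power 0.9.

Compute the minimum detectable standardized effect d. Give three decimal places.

Need Φ(δ − 2.241) = 0.9, so δ = 2.241 + 1.282 = 3.523.
(The second rejection-region term Φ(−δ − z_{α/2}) is negligible and dropped.)
δ = d·√(n/2) ⇒ d = δ/√(n/2) = 3.523/√(291/2) = 0.2921.

d ≈ 0.292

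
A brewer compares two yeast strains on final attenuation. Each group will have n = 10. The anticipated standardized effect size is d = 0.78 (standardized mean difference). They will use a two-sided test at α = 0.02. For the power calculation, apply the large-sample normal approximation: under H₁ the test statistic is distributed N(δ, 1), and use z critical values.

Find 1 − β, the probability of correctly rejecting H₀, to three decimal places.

Power ≈ 0.280

Noncentrality parameter: δ = d·√(n/2) = 0.78 × √(10/2) = 1.7441
Two-sided α = 0.02 → critical value z_{0.01} = 2.326.
Power = Φ(δ − 2.326) + Φ(−δ − 2.326) = Φ(-0.582) + Φ(-4.070) = 0.2802 + 0.0000 = 0.2802.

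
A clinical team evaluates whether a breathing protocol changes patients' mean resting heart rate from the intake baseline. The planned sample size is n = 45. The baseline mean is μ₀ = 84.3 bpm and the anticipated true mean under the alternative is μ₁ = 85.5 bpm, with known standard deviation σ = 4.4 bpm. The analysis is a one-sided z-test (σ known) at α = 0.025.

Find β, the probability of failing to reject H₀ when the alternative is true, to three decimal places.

β ≈ 0.552

Standardized effect: d = |μ₁ − μ₀| / σ = |85.5 − 84.3| / 4.4 = 0.2727
Noncentrality parameter: δ = d·√n = 0.2727 × √45 = 1.8295
Critical value for a one-sided test at α = 0.025: z_α = 1.960.
Power = P(Z > 1.960 − δ) = Φ(-0.130) = 0.4481.
Type II error: β = 1 − power = 1 − 0.4481 = 0.5519.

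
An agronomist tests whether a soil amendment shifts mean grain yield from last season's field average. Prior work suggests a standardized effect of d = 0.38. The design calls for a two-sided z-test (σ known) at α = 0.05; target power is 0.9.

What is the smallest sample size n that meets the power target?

n = 73

Set Φ(δ − 1.960) = 0.9; then δ − 1.960 = Φ⁻¹(0.9) = 1.282, giving δ = 3.242.
(The Φ(−δ − z_{α/2}) term is vanishingly small for δ > 0 and is dropped in the standard sample-size formula.)
δ = d·√n ⇒ n = (δ/d)² = (3.242 / 0.38)² = 72.77.
Rounding up, n = 73.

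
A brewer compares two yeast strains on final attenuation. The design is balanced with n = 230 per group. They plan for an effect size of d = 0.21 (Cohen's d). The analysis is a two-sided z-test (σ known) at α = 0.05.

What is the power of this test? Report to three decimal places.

Power ≈ 0.615

Noncentrality parameter: δ = d·√(n/2) = 0.21 × √(230/2) = 2.2520
Two-sided α = 0.05 → critical value z_{0.025} = 1.960.
Power = Φ(δ − 1.960) + Φ(−δ − 1.960) = Φ(0.292) + Φ(-4.212) = 0.6149 + 0.0000 = 0.6149.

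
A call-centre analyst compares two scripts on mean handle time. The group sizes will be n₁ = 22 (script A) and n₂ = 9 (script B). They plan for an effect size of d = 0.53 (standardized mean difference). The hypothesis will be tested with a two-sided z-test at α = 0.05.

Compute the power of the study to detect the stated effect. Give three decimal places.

Power ≈ 0.268

Noncentrality parameter: δ = d / √(1/n₁ + 1/n₂) = 0.53 / √(1/22 + 1/9) = 1.3395
Two-sided α = 0.05 → critical value z_{0.025} = 1.960.
Power = Φ(δ − 1.960) + Φ(−δ − 1.960) = Φ(-0.621) + Φ(-3.299) = 0.2675 + 0.0005 = 0.2679.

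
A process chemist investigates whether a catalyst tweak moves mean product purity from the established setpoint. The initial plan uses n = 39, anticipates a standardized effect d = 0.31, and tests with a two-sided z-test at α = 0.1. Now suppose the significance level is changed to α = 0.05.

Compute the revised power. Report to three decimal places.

δ = d·√n = 0.31 × √39 = 1.9359 (unchanged). New critical value: z_{0.025} = 1.960.
Revised power = Φ(δ − 1.960) + Φ(−δ − 1.960) = Φ(-0.024) + Φ(-3.896) = 0.4904 + 0.0000 = 0.4905.

Power ≈ 0.490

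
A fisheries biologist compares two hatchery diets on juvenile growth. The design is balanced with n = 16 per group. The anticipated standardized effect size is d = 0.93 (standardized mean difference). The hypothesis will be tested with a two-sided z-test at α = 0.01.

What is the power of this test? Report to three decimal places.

Power ≈ 0.522

Noncentrality parameter: δ = d·√(n/2) = 0.93 × √(16/2) = 2.6304
Critical value for a two-sided test at α = 0.01: z_{α/2} = 2.576.
Power = Φ(δ − 2.576) + Φ(−δ − 2.576) = Φ(0.055) + Φ(-5.206) = 0.5218 + 0.0000 = 0.5218.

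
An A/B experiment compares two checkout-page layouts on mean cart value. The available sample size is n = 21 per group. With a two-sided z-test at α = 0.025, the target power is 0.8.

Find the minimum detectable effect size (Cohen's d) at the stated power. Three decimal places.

d ≈ 0.951

Required noncentrality: δ = z_{0.0125} + z_{0.20} = 2.241 + 0.842 = 3.083.
(The second rejection-region term Φ(−δ − z_{α/2}) is negligible and dropped.)
δ = d·√(n/2) ⇒ d = δ/√(n/2) = 3.083/√(21/2) = 0.9514.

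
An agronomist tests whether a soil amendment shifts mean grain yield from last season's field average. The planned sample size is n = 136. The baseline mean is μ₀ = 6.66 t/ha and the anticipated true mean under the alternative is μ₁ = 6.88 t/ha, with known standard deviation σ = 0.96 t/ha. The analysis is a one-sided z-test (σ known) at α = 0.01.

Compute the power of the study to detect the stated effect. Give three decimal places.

Standardized effect: d = |μ₁ − μ₀| / σ = |6.88 − 6.66| / 0.96 = 0.2292
Noncentrality parameter: δ = d·√n = 0.2292 × √136 = 2.6725
Critical value for a one-sided test at α = 0.01: z_α = 2.326.
Power = Φ(δ − 2.326) = Φ(0.346) = 0.6354.

Power ≈ 0.635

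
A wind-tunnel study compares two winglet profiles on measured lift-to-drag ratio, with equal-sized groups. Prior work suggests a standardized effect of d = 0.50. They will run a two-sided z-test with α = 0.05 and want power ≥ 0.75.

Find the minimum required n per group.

For power 0.75 need Φ(δ − z_{0.025}) = 0.75, so δ = z_{0.025} + z_{0.25} = 1.960 + 0.674 = 2.634.
(For δ > 0 the lower-tail rejection region contributes negligibly to power, so the one-term inversion is standard.)
δ = d·√(n/2) ⇒ n = 2(δ/d)² = 2 × (2.634 / 0.50)² = 55.52.
Rounding up, n = 56 per group.

n = 56 per group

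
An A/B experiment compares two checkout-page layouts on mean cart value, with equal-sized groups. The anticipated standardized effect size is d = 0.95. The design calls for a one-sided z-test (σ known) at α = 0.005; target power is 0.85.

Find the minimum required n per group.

Set Φ(δ − 2.576) = 0.85; then δ − 2.576 = Φ⁻¹(0.85) = 1.036, giving δ = 3.612.
δ = d·√(n/2) ⇒ n = 2(δ/d)² = 2 × (3.612 / 0.95)² = 28.92.
Round up to the next whole unit.

n = 29 per group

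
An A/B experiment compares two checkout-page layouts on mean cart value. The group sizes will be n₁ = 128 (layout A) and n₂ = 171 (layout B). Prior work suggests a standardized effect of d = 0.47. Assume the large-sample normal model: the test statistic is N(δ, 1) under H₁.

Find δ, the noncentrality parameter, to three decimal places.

The noncentrality parameter scales effect size by the design's sample-size factor: δ = d / √(1/n₁ + 1/n₂) = 0.47 / √(1/128 + 1/171) = 4.0213

δ ≈ 4.021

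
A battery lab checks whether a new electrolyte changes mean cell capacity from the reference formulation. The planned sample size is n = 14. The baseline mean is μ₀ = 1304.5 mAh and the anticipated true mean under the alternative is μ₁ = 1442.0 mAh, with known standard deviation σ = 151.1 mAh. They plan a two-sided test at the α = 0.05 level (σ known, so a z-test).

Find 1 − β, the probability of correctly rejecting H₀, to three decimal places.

Standardized effect: d = |μ₁ − μ₀| / σ = |1442.0 − 1304.5| / 151.1 = 0.9100
Noncentrality parameter: δ = d·√n = 0.9100 × √14 = 3.4049
Critical value for a two-sided test at α = 0.05: z_{α/2} = 1.960.
Power = Φ(δ − 1.960) + Φ(−δ − 1.960) = Φ(1.445) + Φ(-5.365) = 0.9258 + 0.0000 = 0.9258.

Power ≈ 0.926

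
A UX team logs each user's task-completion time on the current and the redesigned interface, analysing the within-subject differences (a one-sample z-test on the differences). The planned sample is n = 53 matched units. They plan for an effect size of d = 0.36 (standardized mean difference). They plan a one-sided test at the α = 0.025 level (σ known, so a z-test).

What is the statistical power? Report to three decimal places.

Power ≈ 0.746

Noncentrality parameter: δ = d·√n = 0.36 × √53 = 2.6208
Critical value for a one-sided test at α = 0.025: z_α = 1.960.
Power = P(Z > 1.960 − δ) = Φ(0.661) = 0.7457.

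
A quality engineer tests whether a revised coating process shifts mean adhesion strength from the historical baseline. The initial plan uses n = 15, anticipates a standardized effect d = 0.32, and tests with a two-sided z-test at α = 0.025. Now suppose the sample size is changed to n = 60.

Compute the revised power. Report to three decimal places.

Power ≈ 0.594

With n = 60: δ = d·√n = 0.32 × √60 = 2.4787. Critical value z_{0.0125} = 2.241.
Revised power = Φ(δ − 2.241) + Φ(−δ − 2.241) = Φ(0.237) + Φ(-4.720) = 0.5938 + 0.0000 = 0.5938.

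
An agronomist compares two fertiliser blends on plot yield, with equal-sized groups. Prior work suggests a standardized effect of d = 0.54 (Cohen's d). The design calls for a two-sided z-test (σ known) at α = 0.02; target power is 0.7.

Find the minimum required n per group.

Set Φ(δ − 2.326) = 0.7; then δ − 2.326 = Φ⁻¹(0.7) = 0.524, giving δ = 2.851.
(The Φ(−δ − z_{α/2}) term is vanishingly small for δ > 0 and is dropped in the standard sample-size formula.)
δ = d·√(n/2) ⇒ n = 2(δ/d)² = 2 × (2.851 / 0.54)² = 55.74.
Round up to the next whole unit.

n = 56 per group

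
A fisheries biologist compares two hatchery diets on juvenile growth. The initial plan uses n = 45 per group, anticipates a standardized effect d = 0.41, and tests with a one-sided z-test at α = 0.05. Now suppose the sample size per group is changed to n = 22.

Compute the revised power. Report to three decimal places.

Power ≈ 0.388

With n = 22 per group: δ = d·√(n/2) = 0.41 × √(22/2) = 1.3598. Critical value z_{0.05} = 1.645.
Revised power = P(Z > 1.645 − δ) = Φ(-0.285) = 0.3878.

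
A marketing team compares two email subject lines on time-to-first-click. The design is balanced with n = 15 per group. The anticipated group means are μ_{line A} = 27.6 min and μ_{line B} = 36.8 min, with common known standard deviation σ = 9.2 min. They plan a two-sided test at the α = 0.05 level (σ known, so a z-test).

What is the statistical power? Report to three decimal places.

Standardized effect: d = |μ_{line A} − μ_{line B}| / σ = |27.6 − 36.8| / 9.2 = 1.0000
Noncentrality parameter: δ = d·√(n/2) = 1.0000 × √(15/2) = 2.7386
Critical value for a two-sided test at α = 0.05: z_{α/2} = 1.960.
Power = Φ(δ − 1.960) + Φ(−δ − 1.960) = Φ(0.779) + Φ(-4.699) = 0.7819 + 0.0000 = 0.7819.

Power ≈ 0.782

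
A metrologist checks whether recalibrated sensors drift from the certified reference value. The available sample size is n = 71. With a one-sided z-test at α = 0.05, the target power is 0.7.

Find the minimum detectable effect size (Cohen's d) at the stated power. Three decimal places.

d ≈ 0.257

Need Φ(δ − 1.645) = 0.7, so δ = 1.645 + 0.524 = 2.169.
δ = d·√n ⇒ d = δ/√n = 2.169/√71 = 0.2574.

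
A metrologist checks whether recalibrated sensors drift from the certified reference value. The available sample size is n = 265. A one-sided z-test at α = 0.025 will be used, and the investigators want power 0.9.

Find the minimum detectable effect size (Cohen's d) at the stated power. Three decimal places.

Required noncentrality: δ = z_{0.025} + z_{0.10} = 1.960 + 1.282 = 3.242.
δ = d·√n ⇒ d = δ/√n = 3.242/√265 = 0.1991.

d ≈ 0.199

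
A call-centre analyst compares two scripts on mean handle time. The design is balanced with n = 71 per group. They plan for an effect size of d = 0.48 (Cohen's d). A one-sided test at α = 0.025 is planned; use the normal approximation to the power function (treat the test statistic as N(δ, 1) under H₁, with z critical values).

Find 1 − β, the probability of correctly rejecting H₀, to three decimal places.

Noncentrality parameter: δ = d·√(n/2) = 0.48 × √(71/2) = 2.8599
One-sided α = 0.025 → critical value z_{0.025} = 1.960.
Power = Φ(δ − 1.960) = Φ(0.900) = 0.8159.

Power ≈ 0.816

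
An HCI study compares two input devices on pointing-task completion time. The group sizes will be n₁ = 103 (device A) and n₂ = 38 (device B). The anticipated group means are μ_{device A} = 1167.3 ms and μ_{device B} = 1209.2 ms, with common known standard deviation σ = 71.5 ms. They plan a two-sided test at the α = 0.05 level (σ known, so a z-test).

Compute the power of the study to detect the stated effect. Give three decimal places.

Power ≈ 0.870

Standardized effect: d = |μ_{device A} − μ_{device B}| / σ = |1167.3 − 1209.2| / 71.5 = 0.5860
Noncentrality parameter: δ = d / √(1/n₁ + 1/n₂) = 0.5860 / √(1/103 + 1/38) = 3.0875
Critical value for a two-sided test at α = 0.05: z_{α/2} = 1.960.
Power = Φ(δ − 1.960) + Φ(−δ − 1.960) = Φ(1.128) + Φ(-5.047) = 0.8702 + 0.0000 = 0.8702.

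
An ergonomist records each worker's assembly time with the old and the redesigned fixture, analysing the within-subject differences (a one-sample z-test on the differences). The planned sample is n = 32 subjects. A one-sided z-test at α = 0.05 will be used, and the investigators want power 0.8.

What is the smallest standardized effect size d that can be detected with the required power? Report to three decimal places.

Required noncentrality: δ = z_{0.05} + z_{0.20} = 1.645 + 0.842 = 2.486.
δ = d·√n ⇒ d = δ/√n = 2.486/√32 = 0.4396.

d ≈ 0.440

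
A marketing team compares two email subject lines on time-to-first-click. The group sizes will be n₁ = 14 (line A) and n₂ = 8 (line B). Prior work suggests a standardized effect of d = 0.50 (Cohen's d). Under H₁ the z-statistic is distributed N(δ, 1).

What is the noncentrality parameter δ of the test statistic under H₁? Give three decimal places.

δ ≈ 1.128

δ = d / √(1/n₁ + 1/n₂) = 0.50 / √(1/14 + 1/8) = 1.1282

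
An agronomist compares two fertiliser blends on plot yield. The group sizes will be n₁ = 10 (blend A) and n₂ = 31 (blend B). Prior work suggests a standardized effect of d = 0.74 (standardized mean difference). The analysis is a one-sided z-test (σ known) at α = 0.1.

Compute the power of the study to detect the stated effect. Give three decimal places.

Power ≈ 0.774

Noncentrality parameter: δ = d / √(1/n₁ + 1/n₂) = 0.74 / √(1/10 + 1/31) = 2.0348
One-sided α = 0.1 → critical value z_{0.1} = 1.282.
Power = P(Z > 1.282 − δ) = Φ(0.753) = 0.7743.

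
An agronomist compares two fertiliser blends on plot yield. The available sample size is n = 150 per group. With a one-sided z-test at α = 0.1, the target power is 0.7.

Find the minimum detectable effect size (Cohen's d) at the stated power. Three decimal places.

Need Φ(δ − 1.282) = 0.7, so δ = 1.282 + 0.524 = 1.806.
δ = d·√(n/2) ⇒ d = δ/√(n/2) = 1.806/√(150/2) = 0.2085.

d ≈ 0.209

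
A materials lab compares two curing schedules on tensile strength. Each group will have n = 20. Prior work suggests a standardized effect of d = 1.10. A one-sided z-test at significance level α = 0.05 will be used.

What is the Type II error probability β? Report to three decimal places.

Noncentrality parameter: δ = d·√(n/2) = 1.10 × √(20/2) = 3.4785
One-sided α = 0.05 → critical value z_{0.05} = 1.645.
Power = P(Z > 1.645 − δ) = Φ(1.834) = 0.9666.
Type II error: β = 1 − power = 1 − 0.9666 = 0.0334.

β ≈ 0.033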